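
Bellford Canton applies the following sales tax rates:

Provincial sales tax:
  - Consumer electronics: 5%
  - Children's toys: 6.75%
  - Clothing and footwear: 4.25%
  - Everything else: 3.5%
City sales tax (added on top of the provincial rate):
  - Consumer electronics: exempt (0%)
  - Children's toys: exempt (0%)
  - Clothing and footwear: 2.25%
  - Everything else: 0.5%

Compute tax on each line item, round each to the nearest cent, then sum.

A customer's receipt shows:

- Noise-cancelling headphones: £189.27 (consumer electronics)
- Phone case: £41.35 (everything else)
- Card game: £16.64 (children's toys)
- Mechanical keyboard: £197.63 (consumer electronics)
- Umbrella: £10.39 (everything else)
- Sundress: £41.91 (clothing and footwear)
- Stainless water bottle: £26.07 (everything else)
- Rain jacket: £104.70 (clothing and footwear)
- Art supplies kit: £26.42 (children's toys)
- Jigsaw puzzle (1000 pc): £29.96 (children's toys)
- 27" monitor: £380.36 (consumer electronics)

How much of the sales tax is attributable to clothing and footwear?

£9.53

Sundress £41.91: clothing and footwear → 4.25% + 2.25% city = 6.5% → £2.72
Rain jacket £104.70: clothing and footwear → 4.25% + 2.25% city = 6.5% → £6.81
Tax on clothing and footwear = £2.72 + £6.81 = £9.53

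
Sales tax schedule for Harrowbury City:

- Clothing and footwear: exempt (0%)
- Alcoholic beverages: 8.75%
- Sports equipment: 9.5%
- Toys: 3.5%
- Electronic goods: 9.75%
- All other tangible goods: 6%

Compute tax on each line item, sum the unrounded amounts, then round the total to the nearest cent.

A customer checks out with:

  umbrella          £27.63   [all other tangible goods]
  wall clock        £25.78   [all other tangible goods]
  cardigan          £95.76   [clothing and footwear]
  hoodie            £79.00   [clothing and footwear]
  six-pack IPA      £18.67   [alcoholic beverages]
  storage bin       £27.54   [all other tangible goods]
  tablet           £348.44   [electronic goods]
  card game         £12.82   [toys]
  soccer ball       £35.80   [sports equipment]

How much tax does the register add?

£44.31

Umbrella £27.63: all other tangible goods → 6% → £1.6578
Wall clock £25.78: all other tangible goods → 6% → £1.5468
Cardigan £95.76: clothing and footwear → 0% → £0.00
Hoodie £79.00: clothing and footwear → 0% → £0.00
Six-pack IPA £18.67: alcoholic beverages → 8.75% → £1.633625
Storage bin £27.54: all other tangible goods → 6% → £1.6524
Tablet £348.44: electronic goods → 9.75% → £33.9729
Card game £12.82: toys → 3.5% → £0.4487
Soccer ball £35.80: sports equipment → 9.5% → £3.401
Unrounded tax sum = £44.313225 → £44.31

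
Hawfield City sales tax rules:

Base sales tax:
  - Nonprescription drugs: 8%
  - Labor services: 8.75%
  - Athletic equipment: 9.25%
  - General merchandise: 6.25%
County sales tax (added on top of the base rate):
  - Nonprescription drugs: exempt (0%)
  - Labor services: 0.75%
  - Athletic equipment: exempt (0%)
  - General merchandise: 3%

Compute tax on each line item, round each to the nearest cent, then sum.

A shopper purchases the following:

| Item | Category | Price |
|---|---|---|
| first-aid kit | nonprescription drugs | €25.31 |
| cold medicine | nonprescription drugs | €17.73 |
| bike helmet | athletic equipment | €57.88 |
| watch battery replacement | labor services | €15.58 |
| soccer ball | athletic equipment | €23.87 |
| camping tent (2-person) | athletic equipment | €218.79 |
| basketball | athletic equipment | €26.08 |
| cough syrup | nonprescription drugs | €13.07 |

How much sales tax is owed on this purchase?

First-aid kit €25.31: nonprescription drugs → 8% + 0% county = 8% → €2.02
Cold medicine €17.73: nonprescription drugs → 8% + 0% county = 8% → €1.42
Bike helmet €57.88: athletic equipment → 9.25% + 0% county = 9.25% → €5.35
Watch battery replacement €15.58: labor services → 8.75% + 0.75% county = 9.5% → €1.48
Soccer ball €23.87: athletic equipment → 9.25% + 0% county = 9.25% → €2.21
Camping tent (2-person) €218.79: athletic equipment → 9.25% + 0% county = 9.25% → €20.24
Basketball €26.08: athletic equipment → 9.25% + 0% county = 9.25% → €2.41
Cough syrup €13.07: nonprescription drugs → 8% + 0% county = 8% → €1.05
Total tax = €2.02 + €1.42 + €5.35 + €1.48 + €2.21 + €20.24 + €2.41 + €1.05 = €36.18

€36.18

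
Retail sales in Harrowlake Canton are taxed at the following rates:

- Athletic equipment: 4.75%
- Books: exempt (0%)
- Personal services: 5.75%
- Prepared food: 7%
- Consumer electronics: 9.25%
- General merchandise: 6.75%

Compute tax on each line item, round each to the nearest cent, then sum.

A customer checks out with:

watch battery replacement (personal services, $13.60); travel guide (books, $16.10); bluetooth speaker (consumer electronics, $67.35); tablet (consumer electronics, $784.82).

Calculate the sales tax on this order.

Watch battery replacement $13.60: personal services → 5.75% → $0.78
Travel guide $16.10: books → 0% → $0.00
Bluetooth speaker $67.35: consumer electronics → 9.25% → $6.23
Tablet $784.82: consumer electronics → 9.25% → $72.60
Total tax = $0.78 + $6.23 + $72.60 = $79.61

$79.61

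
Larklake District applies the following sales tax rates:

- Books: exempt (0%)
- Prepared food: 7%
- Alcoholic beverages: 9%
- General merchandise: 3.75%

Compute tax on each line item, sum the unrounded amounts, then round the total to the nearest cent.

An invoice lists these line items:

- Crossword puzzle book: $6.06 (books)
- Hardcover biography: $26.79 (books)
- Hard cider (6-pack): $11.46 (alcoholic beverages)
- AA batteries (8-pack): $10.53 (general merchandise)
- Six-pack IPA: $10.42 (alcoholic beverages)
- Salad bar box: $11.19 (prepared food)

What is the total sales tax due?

$3.15

Crossword puzzle book $6.06: books → 0% → $0.00
Hardcover biography $26.79: books → 0% → $0.00
Hard cider (6-pack) $11.46: alcoholic beverages → 9% → $1.0314
AA batteries (8-pack) $10.53: general merchandise → 3.75% → $0.394875
Six-pack IPA $10.42: alcoholic beverages → 9% → $0.9378
Salad bar box $11.19: prepared food → 7% → $0.7833
Unrounded tax sum = $3.147375 → $3.15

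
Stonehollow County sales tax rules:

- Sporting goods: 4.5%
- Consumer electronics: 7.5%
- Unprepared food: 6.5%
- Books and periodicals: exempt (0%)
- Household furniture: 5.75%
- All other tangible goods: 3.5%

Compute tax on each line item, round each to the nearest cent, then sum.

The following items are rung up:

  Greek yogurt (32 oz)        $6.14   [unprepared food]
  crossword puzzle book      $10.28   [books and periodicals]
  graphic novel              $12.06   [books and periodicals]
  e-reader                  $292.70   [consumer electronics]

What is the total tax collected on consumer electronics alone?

E-reader $292.70: consumer electronics → 7.5% → $21.95
Tax on consumer electronics = $21.95

$21.95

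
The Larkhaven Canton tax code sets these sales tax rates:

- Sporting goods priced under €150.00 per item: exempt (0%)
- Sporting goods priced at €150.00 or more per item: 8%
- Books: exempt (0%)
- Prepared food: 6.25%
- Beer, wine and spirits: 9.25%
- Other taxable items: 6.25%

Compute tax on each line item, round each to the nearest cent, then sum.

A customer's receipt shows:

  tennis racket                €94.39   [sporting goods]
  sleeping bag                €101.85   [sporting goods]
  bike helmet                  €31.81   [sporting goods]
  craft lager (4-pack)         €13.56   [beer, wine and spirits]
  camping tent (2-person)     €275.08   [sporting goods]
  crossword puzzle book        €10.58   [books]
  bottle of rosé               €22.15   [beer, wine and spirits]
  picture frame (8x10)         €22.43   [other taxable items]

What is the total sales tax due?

€26.71

Tennis racket €94.39: sporting goods, under €150.00 → 0% → €0.00
Sleeping bag €101.85: sporting goods, under €150.00 → 0% → €0.00
Bike helmet €31.81: sporting goods, under €150.00 → 0% → €0.00
Craft lager (4-pack) €13.56: beer, wine and spirits → 9.25% → €1.25
Camping tent (2-person) €275.08: sporting goods, €150.00 or more → 8% → €22.01
Crossword puzzle book €10.58: books → 0% → €0.00
Bottle of rosé €22.15: beer, wine and spirits → 9.25% → €2.05
Picture frame (8x10) €22.43: other taxable items → 6.25% → €1.40
Total tax = €1.25 + €22.01 + €2.05 + €1.40 = €26.71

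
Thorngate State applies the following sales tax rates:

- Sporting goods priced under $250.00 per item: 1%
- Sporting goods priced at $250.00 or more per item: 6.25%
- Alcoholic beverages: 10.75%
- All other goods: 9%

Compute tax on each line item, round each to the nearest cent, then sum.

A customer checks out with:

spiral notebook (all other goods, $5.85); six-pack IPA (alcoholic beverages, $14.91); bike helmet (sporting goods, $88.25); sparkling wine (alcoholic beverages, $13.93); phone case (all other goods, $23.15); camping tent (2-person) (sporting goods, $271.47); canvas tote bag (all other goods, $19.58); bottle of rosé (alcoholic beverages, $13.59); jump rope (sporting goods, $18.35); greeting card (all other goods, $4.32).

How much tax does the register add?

Spiral notebook $5.85: all other goods → 9% → $0.53
Six-pack IPA $14.91: alcoholic beverages → 10.75% → $1.60
Bike helmet $88.25: sporting goods, under $250.00 → 1% → $0.88
Sparkling wine $13.93: alcoholic beverages → 10.75% → $1.50
Phone case $23.15: all other goods → 9% → $2.08
Camping tent (2-person) $271.47: sporting goods, $250.00 or more → 6.25% → $16.97
Canvas tote bag $19.58: all other goods → 9% → $1.76
Bottle of rosé $13.59: alcoholic beverages → 10.75% → $1.46
Jump rope $18.35: sporting goods, under $250.00 → 1% → $0.18
Greeting card $4.32: all other goods → 9% → $0.39
Total tax = $0.53 + $1.60 + $0.88 + $1.50 + $2.08 + $16.97 + $1.76 + $1.46 + $0.18 + $0.39 = $27.35

$27.35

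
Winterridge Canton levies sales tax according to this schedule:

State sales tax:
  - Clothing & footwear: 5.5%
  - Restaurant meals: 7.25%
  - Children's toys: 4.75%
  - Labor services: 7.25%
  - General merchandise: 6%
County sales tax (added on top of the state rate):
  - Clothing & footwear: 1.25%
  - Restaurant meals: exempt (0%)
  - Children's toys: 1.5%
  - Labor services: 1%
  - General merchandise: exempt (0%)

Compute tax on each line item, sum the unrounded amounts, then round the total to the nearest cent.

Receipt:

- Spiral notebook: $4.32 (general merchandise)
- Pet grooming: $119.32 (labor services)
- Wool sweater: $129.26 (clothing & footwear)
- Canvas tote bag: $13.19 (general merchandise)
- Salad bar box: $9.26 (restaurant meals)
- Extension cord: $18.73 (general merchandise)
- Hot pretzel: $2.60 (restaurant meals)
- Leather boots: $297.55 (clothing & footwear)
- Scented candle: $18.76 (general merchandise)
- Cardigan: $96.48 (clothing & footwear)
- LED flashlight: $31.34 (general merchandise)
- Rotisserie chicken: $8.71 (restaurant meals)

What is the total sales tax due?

$51.84

Spiral notebook $4.32: general merchandise → 6% + 0% county = 6% → $0.2592
Pet grooming $119.32: labor services → 7.25% + 1% county = 8.25% → $9.8439
Wool sweater $129.26: clothing & footwear → 5.5% + 1.25% county = 6.75% → $8.72505
Canvas tote bag $13.19: general merchandise → 6% + 0% county = 6% → $0.7914
Salad bar box $9.26: restaurant meals → 7.25% + 0% county = 7.25% → $0.67135
Extension cord $18.73: general merchandise → 6% + 0% county = 6% → $1.1238
Hot pretzel $2.60: restaurant meals → 7.25% + 0% county = 7.25% → $0.1885
Leather boots $297.55: clothing & footwear → 5.5% + 1.25% county = 6.75% → $20.084625
Scented candle $18.76: general merchandise → 6% + 0% county = 6% → $1.1256
Cardigan $96.48: clothing & footwear → 5.5% + 1.25% county = 6.75% → $6.5124
LED flashlight $31.34: general merchandise → 6% + 0% county = 6% → $1.8804
Rotisserie chicken $8.71: restaurant meals → 7.25% + 0% county = 7.25% → $0.631475
Unrounded tax sum = $51.8377 → $51.84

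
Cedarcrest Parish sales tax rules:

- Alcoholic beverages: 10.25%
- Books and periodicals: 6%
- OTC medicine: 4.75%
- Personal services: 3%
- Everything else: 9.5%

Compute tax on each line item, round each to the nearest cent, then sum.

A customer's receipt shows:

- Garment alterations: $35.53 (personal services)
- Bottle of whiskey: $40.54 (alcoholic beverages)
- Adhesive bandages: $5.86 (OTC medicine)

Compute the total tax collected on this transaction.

Garment alterations $35.53: personal services → 3% → $1.07
Bottle of whiskey $40.54: alcoholic beverages → 10.25% → $4.16
Adhesive bandages $5.86: OTC medicine → 4.75% → $0.28
Total tax = $1.07 + $4.16 + $0.28 = $5.51

$5.51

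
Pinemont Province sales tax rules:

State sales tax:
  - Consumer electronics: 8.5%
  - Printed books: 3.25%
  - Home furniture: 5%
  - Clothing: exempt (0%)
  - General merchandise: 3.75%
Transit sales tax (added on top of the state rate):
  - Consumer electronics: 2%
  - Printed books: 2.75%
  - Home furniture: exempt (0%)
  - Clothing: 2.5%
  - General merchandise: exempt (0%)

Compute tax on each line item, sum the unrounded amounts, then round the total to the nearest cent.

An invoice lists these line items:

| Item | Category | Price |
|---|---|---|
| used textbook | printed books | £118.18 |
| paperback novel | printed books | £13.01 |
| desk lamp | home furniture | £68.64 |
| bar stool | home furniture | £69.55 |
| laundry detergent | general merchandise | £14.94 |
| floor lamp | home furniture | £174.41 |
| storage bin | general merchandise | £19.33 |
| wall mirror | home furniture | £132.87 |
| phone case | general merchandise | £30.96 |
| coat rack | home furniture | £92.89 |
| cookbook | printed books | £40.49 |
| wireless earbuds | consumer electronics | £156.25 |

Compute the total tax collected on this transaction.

£56.07

Used textbook £118.18: printed books → 3.25% + 2.75% transit = 6% → £7.0908
Paperback novel £13.01: printed books → 3.25% + 2.75% transit = 6% → £0.7806
Desk lamp £68.64: home furniture → 5% + 0% transit = 5% → £3.432
Bar stool £69.55: home furniture → 5% + 0% transit = 5% → £3.4775
Laundry detergent £14.94: general merchandise → 3.75% + 0% transit = 3.75% → £0.56025
Floor lamp £174.41: home furniture → 5% + 0% transit = 5% → £8.7205
Storage bin £19.33: general merchandise → 3.75% + 0% transit = 3.75% → £0.724875
Wall mirror £132.87: home furniture → 5% + 0% transit = 5% → £6.6435
Phone case £30.96: general merchandise → 3.75% + 0% transit = 3.75% → £1.161
Coat rack £92.89: home furniture → 5% + 0% transit = 5% → £4.6445
Cookbook £40.49: printed books → 3.25% + 2.75% transit = 6% → £2.4294
Wireless earbuds £156.25: consumer electronics → 8.5% + 2% transit = 10.5% → £16.40625
Unrounded tax sum = £56.071175 → £56.07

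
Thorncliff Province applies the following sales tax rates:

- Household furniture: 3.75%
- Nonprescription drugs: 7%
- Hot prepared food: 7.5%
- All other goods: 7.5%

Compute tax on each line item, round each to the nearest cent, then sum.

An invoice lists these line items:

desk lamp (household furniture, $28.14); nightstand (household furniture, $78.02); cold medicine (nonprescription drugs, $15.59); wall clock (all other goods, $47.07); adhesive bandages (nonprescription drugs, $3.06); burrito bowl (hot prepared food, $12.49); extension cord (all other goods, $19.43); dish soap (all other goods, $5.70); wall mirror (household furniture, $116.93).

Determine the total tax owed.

Desk lamp $28.14: household furniture → 3.75% → $1.06
Nightstand $78.02: household furniture → 3.75% → $2.93
Cold medicine $15.59: nonprescription drugs → 7% → $1.09
Wall clock $47.07: all other goods → 7.5% → $3.53
Adhesive bandages $3.06: nonprescription drugs → 7% → $0.21
Burrito bowl $12.49: hot prepared food → 7.5% → $0.94
Extension cord $19.43: all other goods → 7.5% → $1.46
Dish soap $5.70: all other goods → 7.5% → $0.43
Wall mirror $116.93: household furniture → 3.75% → $4.38
Total tax = $1.06 + $2.93 + $1.09 + $3.53 + $0.21 + $0.94 + $1.46 + $0.43 + $4.38 = $16.03

$16.03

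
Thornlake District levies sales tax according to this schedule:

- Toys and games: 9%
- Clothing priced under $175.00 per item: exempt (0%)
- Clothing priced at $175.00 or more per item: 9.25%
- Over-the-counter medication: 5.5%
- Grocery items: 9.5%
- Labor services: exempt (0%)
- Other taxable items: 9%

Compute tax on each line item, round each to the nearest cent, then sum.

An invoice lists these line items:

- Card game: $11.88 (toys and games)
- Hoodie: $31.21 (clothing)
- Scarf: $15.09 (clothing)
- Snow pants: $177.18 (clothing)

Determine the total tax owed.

$17.46

Card game $11.88: toys and games → 9% → $1.07
Hoodie $31.21: clothing, under $175.00 → 0% → $0.00
Scarf $15.09: clothing, under $175.00 → 0% → $0.00
Snow pants $177.18: clothing, $175.00 or more → 9.25% → $16.39
Total tax = $1.07 + $16.39 = $17.46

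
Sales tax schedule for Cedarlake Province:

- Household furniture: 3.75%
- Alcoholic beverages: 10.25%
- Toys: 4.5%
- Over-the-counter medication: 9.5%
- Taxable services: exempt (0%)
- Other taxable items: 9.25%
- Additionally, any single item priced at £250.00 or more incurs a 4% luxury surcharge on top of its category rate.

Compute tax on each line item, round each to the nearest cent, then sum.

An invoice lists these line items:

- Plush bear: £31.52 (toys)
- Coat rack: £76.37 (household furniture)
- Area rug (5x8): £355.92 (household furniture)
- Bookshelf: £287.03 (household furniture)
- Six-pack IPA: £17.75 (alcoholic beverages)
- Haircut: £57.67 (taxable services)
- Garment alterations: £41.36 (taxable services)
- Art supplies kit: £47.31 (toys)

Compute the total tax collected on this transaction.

£58.05

Plush bear £31.52: toys → 4.5% → £1.42
Coat rack £76.37: household furniture → 3.75% → £2.86
Area rug (5x8) £355.92: household furniture → 3.75% + 4% surcharge = 7.75% → £27.58
Bookshelf £287.03: household furniture → 3.75% + 4% surcharge = 7.75% → £22.24
Six-pack IPA £17.75: alcoholic beverages → 10.25% → £1.82
Haircut £57.67: taxable services → 0% → £0.00
Garment alterations £41.36: taxable services → 0% → £0.00
Art supplies kit £47.31: toys → 4.5% → £2.13
Total tax = £1.42 + £2.86 + £27.58 + £22.24 + £1.82 + £2.13 = £58.05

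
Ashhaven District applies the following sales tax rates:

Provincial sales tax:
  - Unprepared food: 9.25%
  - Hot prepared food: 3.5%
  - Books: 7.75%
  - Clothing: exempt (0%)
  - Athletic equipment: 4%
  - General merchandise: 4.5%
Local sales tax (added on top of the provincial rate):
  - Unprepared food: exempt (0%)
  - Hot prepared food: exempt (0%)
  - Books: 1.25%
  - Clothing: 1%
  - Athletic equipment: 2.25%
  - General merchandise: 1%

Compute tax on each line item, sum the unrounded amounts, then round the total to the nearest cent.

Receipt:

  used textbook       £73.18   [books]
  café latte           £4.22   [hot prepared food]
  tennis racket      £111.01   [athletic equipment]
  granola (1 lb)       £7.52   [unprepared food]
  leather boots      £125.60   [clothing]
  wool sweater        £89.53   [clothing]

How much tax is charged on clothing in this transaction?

Leather boots £125.60: clothing → 0% + 1% local = 1% → £1.256
Wool sweater £89.53: clothing → 0% + 1% local = 1% → £0.8953
Tax on clothing: unrounded sum = £2.1513 → £2.15

£2.15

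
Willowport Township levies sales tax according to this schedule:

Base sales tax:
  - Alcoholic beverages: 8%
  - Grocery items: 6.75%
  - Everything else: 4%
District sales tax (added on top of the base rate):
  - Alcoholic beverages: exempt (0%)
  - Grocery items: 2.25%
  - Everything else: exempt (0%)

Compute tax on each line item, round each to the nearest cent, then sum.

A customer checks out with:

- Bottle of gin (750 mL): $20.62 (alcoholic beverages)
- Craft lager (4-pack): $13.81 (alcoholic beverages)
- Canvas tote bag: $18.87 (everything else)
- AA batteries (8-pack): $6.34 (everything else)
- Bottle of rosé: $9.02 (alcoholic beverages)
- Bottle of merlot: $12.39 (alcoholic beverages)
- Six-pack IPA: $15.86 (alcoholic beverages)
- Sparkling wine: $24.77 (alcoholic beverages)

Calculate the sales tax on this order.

Bottle of gin (750 mL) $20.62: alcoholic beverages → 8% + 0% district = 8% → $1.65
Craft lager (4-pack) $13.81: alcoholic beverages → 8% + 0% district = 8% → $1.10
Canvas tote bag $18.87: everything else → 4% + 0% district = 4% → $0.75
AA batteries (8-pack) $6.34: everything else → 4% + 0% district = 4% → $0.25
Bottle of rosé $9.02: alcoholic beverages → 8% + 0% district = 8% → $0.72
Bottle of merlot $12.39: alcoholic beverages → 8% + 0% district = 8% → $0.99
Six-pack IPA $15.86: alcoholic beverages → 8% + 0% district = 8% → $1.27
Sparkling wine $24.77: alcoholic beverages → 8% + 0% district = 8% → $1.98
Total tax = $1.65 + $1.10 + $0.75 + $0.25 + $0.72 + $0.99 + $1.27 + $1.98 = $8.71

$8.71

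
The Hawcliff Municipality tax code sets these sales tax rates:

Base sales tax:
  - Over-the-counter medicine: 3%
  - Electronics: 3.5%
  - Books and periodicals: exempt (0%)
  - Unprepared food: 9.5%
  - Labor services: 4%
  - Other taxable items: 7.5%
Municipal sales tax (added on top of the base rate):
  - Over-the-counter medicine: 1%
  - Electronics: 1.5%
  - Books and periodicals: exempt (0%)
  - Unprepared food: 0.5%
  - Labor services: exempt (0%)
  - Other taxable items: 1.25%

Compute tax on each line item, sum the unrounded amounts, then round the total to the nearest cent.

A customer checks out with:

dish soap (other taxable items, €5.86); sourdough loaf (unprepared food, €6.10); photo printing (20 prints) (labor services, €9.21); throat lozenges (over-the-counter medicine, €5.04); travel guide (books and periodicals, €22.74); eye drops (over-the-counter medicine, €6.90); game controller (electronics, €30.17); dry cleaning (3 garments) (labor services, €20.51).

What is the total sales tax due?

Dish soap €5.86: other taxable items → 7.5% + 1.25% municipal = 8.75% → €0.51275
Sourdough loaf €6.10: unprepared food → 9.5% + 0.5% municipal = 10% → €0.61
Photo printing (20 prints) €9.21: labor services → 4% + 0% municipal = 4% → €0.3684
Throat lozenges €5.04: over-the-counter medicine → 3% + 1% municipal = 4% → €0.2016
Travel guide €22.74: books and periodicals → 0% + 0% municipal = 0% → €0.00
Eye drops €6.90: over-the-counter medicine → 3% + 1% municipal = 4% → €0.276
Game controller €30.17: electronics → 3.5% + 1.5% municipal = 5% → €1.5085
Dry cleaning (3 garments) €20.51: labor services → 4% + 0% municipal = 4% → €0.8204
Unrounded tax sum = €4.29765 → €4.30

€4.30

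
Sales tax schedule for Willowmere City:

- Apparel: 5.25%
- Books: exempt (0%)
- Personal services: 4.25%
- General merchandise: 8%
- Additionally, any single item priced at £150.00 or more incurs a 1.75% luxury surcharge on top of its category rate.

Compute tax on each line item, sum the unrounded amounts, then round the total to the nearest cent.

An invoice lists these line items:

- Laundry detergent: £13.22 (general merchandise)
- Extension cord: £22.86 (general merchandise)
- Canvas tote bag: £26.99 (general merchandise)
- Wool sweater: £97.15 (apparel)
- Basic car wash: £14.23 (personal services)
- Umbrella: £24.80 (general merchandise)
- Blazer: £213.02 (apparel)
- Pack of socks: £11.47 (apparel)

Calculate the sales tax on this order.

£28.25

Laundry detergent £13.22: general merchandise → 8% → £1.0576
Extension cord £22.86: general merchandise → 8% → £1.8288
Canvas tote bag £26.99: general merchandise → 8% → £2.1592
Wool sweater £97.15: apparel → 5.25% → £5.100375
Basic car wash £14.23: personal services → 4.25% → £0.604775
Umbrella £24.80: general merchandise → 8% → £1.984
Blazer £213.02: apparel → 5.25% + 1.75% surcharge = 7% → £14.9114
Pack of socks £11.47: apparel → 5.25% → £0.602175
Unrounded tax sum = £28.248325 → £28.25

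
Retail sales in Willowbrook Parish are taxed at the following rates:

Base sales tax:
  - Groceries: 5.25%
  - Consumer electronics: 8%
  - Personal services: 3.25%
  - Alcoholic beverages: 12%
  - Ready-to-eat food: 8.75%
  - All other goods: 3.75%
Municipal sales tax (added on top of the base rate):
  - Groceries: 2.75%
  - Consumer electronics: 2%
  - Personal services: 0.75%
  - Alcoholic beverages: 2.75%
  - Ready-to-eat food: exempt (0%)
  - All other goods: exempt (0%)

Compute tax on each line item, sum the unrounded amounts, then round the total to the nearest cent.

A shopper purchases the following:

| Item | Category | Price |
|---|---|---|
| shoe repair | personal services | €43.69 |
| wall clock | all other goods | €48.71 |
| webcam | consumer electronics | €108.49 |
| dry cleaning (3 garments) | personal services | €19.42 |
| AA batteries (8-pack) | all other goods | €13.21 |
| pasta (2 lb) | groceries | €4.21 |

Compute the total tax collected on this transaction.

€16.03

Shoe repair €43.69: personal services → 3.25% + 0.75% municipal = 4% → €1.7476
Wall clock €48.71: all other goods → 3.75% + 0% municipal = 3.75% → €1.826625
Webcam €108.49: consumer electronics → 8% + 2% municipal = 10% → €10.849
Dry cleaning (3 garments) €19.42: personal services → 3.25% + 0.75% municipal = 4% → €0.7768
AA batteries (8-pack) €13.21: all other goods → 3.75% + 0% municipal = 3.75% → €0.495375
Pasta (2 lb) €4.21: groceries → 5.25% + 2.75% municipal = 8% → €0.3368
Unrounded tax sum = €16.0322 → €16.03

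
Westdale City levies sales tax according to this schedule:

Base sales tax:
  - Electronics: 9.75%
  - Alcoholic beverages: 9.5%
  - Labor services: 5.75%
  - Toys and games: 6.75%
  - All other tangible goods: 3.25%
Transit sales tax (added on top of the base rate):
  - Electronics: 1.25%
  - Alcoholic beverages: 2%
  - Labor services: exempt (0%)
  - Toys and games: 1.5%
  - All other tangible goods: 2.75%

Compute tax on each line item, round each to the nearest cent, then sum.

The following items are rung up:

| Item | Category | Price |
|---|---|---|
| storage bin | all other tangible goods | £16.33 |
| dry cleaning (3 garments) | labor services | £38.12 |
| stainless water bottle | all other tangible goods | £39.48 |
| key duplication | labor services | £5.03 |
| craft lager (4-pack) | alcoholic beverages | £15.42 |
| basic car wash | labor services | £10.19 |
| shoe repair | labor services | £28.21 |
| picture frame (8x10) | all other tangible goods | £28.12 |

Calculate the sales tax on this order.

Storage bin £16.33: all other tangible goods → 3.25% + 2.75% transit = 6% → £0.98
Dry cleaning (3 garments) £38.12: labor services → 5.75% + 0% transit = 5.75% → £2.19
Stainless water bottle £39.48: all other tangible goods → 3.25% + 2.75% transit = 6% → £2.37
Key duplication £5.03: labor services → 5.75% + 0% transit = 5.75% → £0.29
Craft lager (4-pack) £15.42: alcoholic beverages → 9.5% + 2% transit = 11.5% → £1.77
Basic car wash £10.19: labor services → 5.75% + 0% transit = 5.75% → £0.59
Shoe repair £28.21: labor services → 5.75% + 0% transit = 5.75% → £1.62
Picture frame (8x10) £28.12: all other tangible goods → 3.25% + 2.75% transit = 6% → £1.69
Total tax = £0.98 + £2.19 + £2.37 + £0.29 + £1.77 + £0.59 + £1.62 + £1.69 = £11.50

£11.50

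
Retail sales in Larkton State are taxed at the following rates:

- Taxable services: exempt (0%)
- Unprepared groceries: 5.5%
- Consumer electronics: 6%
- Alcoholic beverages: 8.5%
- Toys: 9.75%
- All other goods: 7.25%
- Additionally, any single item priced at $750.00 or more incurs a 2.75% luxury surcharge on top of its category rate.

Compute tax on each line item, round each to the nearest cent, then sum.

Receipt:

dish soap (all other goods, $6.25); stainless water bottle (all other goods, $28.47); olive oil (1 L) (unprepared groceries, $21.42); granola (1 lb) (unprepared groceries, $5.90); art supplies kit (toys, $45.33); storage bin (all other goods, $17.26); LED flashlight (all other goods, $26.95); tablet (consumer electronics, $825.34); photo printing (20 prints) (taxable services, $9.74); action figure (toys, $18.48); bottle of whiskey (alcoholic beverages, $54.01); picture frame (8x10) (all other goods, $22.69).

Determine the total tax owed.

Dish soap $6.25: all other goods → 7.25% → $0.45
Stainless water bottle $28.47: all other goods → 7.25% → $2.06
Olive oil (1 L) $21.42: unprepared groceries → 5.5% → $1.18
Granola (1 lb) $5.90: unprepared groceries → 5.5% → $0.32
Art supplies kit $45.33: toys → 9.75% → $4.42
Storage bin $17.26: all other goods → 7.25% → $1.25
LED flashlight $26.95: all other goods → 7.25% → $1.95
Tablet $825.34: consumer electronics → 6% + 2.75% surcharge = 8.75% → $72.22
Photo printing (20 prints) $9.74: taxable services → 0% → $0.00
Action figure $18.48: toys → 9.75% → $1.80
Bottle of whiskey $54.01: alcoholic beverages → 8.5% → $4.59
Picture frame (8x10) $22.69: all other goods → 7.25% → $1.65
Total tax = $0.45 + $2.06 + $1.18 + $0.32 + $4.42 + $1.25 + $1.95 + $72.22 + $1.80 + $4.59 + $1.65 = $91.89

$91.89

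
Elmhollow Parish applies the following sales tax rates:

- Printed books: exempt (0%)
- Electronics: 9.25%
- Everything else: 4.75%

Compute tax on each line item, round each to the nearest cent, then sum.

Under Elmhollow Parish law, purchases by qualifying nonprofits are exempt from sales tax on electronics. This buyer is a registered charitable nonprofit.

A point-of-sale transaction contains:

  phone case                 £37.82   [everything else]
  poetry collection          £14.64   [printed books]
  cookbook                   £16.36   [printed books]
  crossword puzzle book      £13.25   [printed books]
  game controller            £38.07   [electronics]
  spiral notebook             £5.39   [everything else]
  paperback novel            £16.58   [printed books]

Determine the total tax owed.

£2.06

Phone case £37.82: everything else → 4.75% → £1.80
Poetry collection £14.64: printed books → 0% → £0.00
Cookbook £16.36: printed books → 0% → £0.00
Crossword puzzle book £13.25: printed books → 0% → £0.00
Game controller £38.07: electronics, buyer-exempt → 0% → £0.00
Spiral notebook £5.39: everything else → 4.75% → £0.26
Paperback novel £16.58: printed books → 0% → £0.00
Total tax = £1.80 + £0.26 = £2.06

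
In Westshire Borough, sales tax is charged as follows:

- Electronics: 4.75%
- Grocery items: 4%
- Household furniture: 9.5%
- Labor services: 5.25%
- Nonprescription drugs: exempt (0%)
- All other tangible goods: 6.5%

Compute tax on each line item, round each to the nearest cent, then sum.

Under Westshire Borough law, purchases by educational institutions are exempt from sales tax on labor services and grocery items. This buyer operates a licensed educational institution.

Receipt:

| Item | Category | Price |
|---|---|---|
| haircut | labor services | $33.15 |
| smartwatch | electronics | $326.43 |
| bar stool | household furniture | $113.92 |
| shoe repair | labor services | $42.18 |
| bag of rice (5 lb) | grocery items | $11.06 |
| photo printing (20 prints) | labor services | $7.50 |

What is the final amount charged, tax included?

Haircut $33.15: labor services, buyer-exempt → 0% → $0.00
Smartwatch $326.43: electronics → 4.75% → $15.51
Bar stool $113.92: household furniture → 9.5% → $10.82
Shoe repair $42.18: labor services, buyer-exempt → 0% → $0.00
Bag of rice (5 lb) $11.06: grocery items, buyer-exempt → 0% → $0.00
Photo printing (20 prints) $7.50: labor services, buyer-exempt → 0% → $0.00
Subtotal = $534.24; tax = $26.33; total due = $560.57

$560.57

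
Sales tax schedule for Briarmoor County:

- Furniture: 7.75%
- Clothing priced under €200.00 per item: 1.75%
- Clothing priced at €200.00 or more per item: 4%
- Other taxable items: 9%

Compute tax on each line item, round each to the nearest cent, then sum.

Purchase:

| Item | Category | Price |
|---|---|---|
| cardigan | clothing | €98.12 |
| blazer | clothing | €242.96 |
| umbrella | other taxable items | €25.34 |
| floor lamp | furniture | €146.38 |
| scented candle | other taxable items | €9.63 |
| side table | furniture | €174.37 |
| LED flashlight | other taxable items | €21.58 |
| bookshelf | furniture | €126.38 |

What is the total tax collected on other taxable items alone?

€5.09

Umbrella €25.34: other taxable items → 9% → €2.28
Scented candle €9.63: other taxable items → 9% → €0.87
LED flashlight €21.58: other taxable items → 9% → €1.94
Tax on other taxable items = €2.28 + €0.87 + €1.94 = €5.09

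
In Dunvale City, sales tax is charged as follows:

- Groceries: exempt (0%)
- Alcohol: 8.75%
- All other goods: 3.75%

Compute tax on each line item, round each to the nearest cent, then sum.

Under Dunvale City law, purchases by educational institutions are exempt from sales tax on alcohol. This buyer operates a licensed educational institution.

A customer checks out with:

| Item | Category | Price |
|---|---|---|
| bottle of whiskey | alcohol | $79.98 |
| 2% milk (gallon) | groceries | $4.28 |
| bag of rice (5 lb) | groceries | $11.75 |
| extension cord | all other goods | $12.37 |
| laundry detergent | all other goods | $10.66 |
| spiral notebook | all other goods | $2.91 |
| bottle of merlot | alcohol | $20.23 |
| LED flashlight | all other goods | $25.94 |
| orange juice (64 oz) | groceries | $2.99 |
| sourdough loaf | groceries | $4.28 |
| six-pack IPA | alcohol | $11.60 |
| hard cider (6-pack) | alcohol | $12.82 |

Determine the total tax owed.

Bottle of whiskey $79.98: alcohol, buyer-exempt → 0% → $0.00
2% milk (gallon) $4.28: groceries → 0% → $0.00
Bag of rice (5 lb) $11.75: groceries → 0% → $0.00
Extension cord $12.37: all other goods → 3.75% → $0.46
Laundry detergent $10.66: all other goods → 3.75% → $0.40
Spiral notebook $2.91: all other goods → 3.75% → $0.11
Bottle of merlot $20.23: alcohol, buyer-exempt → 0% → $0.00
LED flashlight $25.94: all other goods → 3.75% → $0.97
Orange juice (64 oz) $2.99: groceries → 0% → $0.00
Sourdough loaf $4.28: groceries → 0% → $0.00
Six-pack IPA $11.60: alcohol, buyer-exempt → 0% → $0.00
Hard cider (6-pack) $12.82: alcohol, buyer-exempt → 0% → $0.00
Total tax = $0.46 + $0.40 + $0.11 + $0.97 = $1.94

$1.94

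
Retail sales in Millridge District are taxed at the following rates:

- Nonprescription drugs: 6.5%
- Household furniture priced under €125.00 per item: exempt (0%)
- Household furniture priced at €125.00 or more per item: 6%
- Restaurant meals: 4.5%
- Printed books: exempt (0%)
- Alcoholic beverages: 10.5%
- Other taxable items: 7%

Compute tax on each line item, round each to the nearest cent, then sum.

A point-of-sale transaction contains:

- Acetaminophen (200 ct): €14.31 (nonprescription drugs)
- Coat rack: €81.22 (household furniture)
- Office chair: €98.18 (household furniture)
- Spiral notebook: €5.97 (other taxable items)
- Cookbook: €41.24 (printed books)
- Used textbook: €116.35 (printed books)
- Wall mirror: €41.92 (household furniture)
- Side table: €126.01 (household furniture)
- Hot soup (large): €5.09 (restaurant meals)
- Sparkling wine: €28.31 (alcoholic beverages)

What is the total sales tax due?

€12.11

Acetaminophen (200 ct) €14.31: nonprescription drugs → 6.5% → €0.93
Coat rack €81.22: household furniture, under €125.00 → 0% → €0.00
Office chair €98.18: household furniture, under €125.00 → 0% → €0.00
Spiral notebook €5.97: other taxable items → 7% → €0.42
Cookbook €41.24: printed books → 0% → €0.00
Used textbook €116.35: printed books → 0% → €0.00
Wall mirror €41.92: household furniture, under €125.00 → 0% → €0.00
Side table €126.01: household furniture, €125.00 or more → 6% → €7.56
Hot soup (large) €5.09: restaurant meals → 4.5% → €0.23
Sparkling wine €28.31: alcoholic beverages → 10.5% → €2.97
Total tax = €0.93 + €0.42 + €7.56 + €0.23 + €2.97 = €12.11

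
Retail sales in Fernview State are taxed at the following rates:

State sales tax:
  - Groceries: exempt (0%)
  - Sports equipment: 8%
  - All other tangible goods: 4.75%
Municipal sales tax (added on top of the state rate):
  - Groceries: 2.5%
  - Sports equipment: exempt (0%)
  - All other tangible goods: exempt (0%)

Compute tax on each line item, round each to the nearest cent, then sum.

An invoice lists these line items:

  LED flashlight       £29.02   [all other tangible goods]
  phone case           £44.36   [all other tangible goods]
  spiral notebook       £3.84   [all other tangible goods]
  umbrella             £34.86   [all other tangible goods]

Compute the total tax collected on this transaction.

LED flashlight £29.02: all other tangible goods → 4.75% + 0% municipal = 4.75% → £1.38
Phone case £44.36: all other tangible goods → 4.75% + 0% municipal = 4.75% → £2.11
Spiral notebook £3.84: all other tangible goods → 4.75% + 0% municipal = 4.75% → £0.18
Umbrella £34.86: all other tangible goods → 4.75% + 0% municipal = 4.75% → £1.66
Total tax = £1.38 + £2.11 + £0.18 + £1.66 = £5.33

£5.33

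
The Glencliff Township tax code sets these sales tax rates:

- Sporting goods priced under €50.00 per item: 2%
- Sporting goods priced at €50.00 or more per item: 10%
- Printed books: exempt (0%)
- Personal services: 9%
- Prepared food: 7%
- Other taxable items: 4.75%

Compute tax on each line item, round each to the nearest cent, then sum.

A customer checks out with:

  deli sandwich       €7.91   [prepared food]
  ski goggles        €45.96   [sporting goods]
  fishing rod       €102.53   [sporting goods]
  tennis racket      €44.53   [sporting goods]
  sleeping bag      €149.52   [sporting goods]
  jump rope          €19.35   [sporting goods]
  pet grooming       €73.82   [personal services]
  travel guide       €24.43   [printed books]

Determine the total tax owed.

€34.59

Deli sandwich €7.91: prepared food → 7% → €0.55
Ski goggles €45.96: sporting goods, under €50.00 → 2% → €0.92
Fishing rod €102.53: sporting goods, €50.00 or more → 10% → €10.25
Tennis racket €44.53: sporting goods, under €50.00 → 2% → €0.89
Sleeping bag €149.52: sporting goods, €50.00 or more → 10% → €14.95
Jump rope €19.35: sporting goods, under €50.00 → 2% → €0.39
Pet grooming €73.82: personal services → 9% → €6.64
Travel guide €24.43: printed books → 0% → €0.00
Total tax = €0.55 + €0.92 + €10.25 + €0.89 + €14.95 + €0.39 + €6.64 = €34.59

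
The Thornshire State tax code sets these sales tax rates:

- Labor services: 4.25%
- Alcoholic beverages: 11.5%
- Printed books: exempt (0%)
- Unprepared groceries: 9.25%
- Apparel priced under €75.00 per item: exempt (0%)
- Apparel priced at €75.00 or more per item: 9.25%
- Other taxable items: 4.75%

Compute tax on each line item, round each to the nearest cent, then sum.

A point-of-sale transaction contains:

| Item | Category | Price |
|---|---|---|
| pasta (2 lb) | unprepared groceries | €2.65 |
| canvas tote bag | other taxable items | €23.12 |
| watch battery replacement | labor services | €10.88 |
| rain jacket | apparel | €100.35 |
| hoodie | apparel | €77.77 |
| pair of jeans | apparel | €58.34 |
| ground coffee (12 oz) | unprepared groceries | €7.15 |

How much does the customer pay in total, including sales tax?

Pasta (2 lb) €2.65: unprepared groceries → 9.25% → €0.25
Canvas tote bag €23.12: other taxable items → 4.75% → €1.10
Watch battery replacement €10.88: labor services → 4.25% → €0.46
Rain jacket €100.35: apparel, €75.00 or more → 9.25% → €9.28
Hoodie €77.77: apparel, €75.00 or more → 9.25% → €7.19
Pair of jeans €58.34: apparel, under €75.00 → 0% → €0.00
Ground coffee (12 oz) €7.15: unprepared groceries → 9.25% → €0.66
Subtotal = €280.26; tax = €18.94; total due = €299.20

€299.20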